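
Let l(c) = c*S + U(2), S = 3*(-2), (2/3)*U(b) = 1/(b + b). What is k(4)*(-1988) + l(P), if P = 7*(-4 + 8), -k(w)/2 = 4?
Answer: 125891/8 ≈ 15736.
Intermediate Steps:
U(b) = 3/(4*b) (U(b) = 3/(2*(b + b)) = 3/(2*((2*b))) = 3*(1/(2*b))/2 = 3/(4*b))
k(w) = -8 (k(w) = -2*4 = -8)
S = -6
P = 28 (P = 7*4 = 28)
l(c) = 3/8 - 6*c (l(c) = c*(-6) + (3/4)/2 = -6*c + (3/4)*(1/2) = -6*c + 3/8 = 3/8 - 6*c)
k(4)*(-1988) + l(P) = -8*(-1988) + (3/8 - 6*28) = 15904 + (3/8 - 168) = 15904 - 1341/8 = 125891/8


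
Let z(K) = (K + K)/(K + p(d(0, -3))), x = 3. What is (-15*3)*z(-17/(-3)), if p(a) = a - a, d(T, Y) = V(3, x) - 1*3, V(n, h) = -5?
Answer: -90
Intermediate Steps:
d(T, Y) = -8 (d(T, Y) = -5 - 1*3 = -5 - 3 = -8)
p(a) = 0
z(K) = 2 (z(K) = (K + K)/(K + 0) = (2*K)/K = 2)
(-15*3)*z(-17/(-3)) = -15*3*2 = -45*2 = -90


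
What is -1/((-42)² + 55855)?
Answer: -1/57619 ≈ -1.7355e-5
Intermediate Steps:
-1/((-42)² + 55855) = -1/(1764 + 55855) = -1/57619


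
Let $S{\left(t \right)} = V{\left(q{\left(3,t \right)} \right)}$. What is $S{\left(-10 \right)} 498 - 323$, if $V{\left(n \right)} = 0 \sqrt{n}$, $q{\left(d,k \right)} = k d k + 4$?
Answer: $-323$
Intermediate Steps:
$q{\left(d,k \right)} = 4 + d k^{2}$ ($q{\left(d,k \right)} = d k k + 4 = d k^{2} + 4 = 4 + d k^{2}$)
$V{\left(n \right)} = 0$
$S{\left(t \right)} = 0$
$S{\left(-10 \right)} 498 - 323 = 0 \cdot 498 - 323 = 0 - 323 = -323$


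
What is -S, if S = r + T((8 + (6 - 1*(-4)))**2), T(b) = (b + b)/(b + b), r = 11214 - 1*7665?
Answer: -3550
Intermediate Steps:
r = 3549 (r = 11214 - 7665 = 3549)
T(b) = 1 (T(b) = (2*b)/((2*b)) = (2*b)*(1/(2*b)) = 1)
S = 3550 (S = 3549 + 1 = 3550)
-S = -1*3550 = -3550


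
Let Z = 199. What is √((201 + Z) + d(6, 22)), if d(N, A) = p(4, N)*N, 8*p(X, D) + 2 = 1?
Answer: √1597/2 ≈ 19.981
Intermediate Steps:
p(X, D) = -⅛ (p(X, D) = -¼ + (⅛)*1 = -¼ + ⅛ = -⅛)
d(N, A) = -N/8
√((201 + Z) + d(6, 22)) = √((201 + 199) - ⅛*6) = √(400 - ¾) = √(1597/4) = √1597/2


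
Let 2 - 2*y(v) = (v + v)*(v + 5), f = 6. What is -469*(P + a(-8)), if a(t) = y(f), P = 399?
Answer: -156646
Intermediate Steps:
y(v) = 1 - v*(5 + v) (y(v) = 1 - (v + v)*(v + 5)/2 = 1 - 2*v*(5 + v)/2 = 1 - v*(5 + v))
a(t) = -65 (a(t) = 1 - 1*6² - 5*6 = 1 - 1*36 - 30 = 1 - 36 - 30 = -65)
-469*(P + a(-8)) = -469*(399 - 65) = -469*334 = -156646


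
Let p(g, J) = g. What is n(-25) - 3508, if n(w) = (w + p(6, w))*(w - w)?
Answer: -3508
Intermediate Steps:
n(w) = 0 (n(w) = (w + 6)*(w - w) = (6 + w)*0 = 0)
n(-25) - 3508 = 0 - 3508 = -3508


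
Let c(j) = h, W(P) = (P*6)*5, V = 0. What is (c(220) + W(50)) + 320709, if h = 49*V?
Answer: 322209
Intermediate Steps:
h = 0 (h = 49*0 = 0)
W(P) = 30*P (W(P) = (6*P)*5 = 30*P)
c(j) = 0
(c(220) + W(50)) + 320709 = (0 + 30*50) + 320709 = (0 + 1500) + 320709 = 1500 + 320709 = 322209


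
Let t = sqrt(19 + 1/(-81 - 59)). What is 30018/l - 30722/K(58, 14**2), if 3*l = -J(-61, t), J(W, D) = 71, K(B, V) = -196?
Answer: -7734661/6958 ≈ -1111.6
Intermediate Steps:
t = sqrt(93065)/70 (t = sqrt(19 + 1/(-140)) = sqrt(19 - 1/140) = sqrt(2659/140) = sqrt(93065)/70 ≈ 4.3581)
l = -71/3 (l = (-1*71)/3 = (1/3)*(-71) = -71/3 ≈ -23.667)
30018/l - 30722/K(58, 14**2) = 30018/(-71/3) - 30722/(-196) = 30018*(-3/71) - 30722*(-1/196) = -90054/71 + 15361/98 = -7734661/6958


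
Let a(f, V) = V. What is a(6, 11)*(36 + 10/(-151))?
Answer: 59686/151 ≈ 395.27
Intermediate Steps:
a(6, 11)*(36 + 10/(-151)) = 11*(36 + 10/(-151)) = 11*(36 + 10*(-1/151)) = 11*(36 - 10/151) = 11*(5426/151) = 59686/151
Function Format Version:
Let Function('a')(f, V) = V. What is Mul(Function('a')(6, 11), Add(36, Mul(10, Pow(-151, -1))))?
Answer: Rational(59686, 151) ≈ 395.27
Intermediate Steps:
Mul(Function('a')(6, 11), Add(36, Mul(10, Pow(-151, -1)))) = Mul(11, Add(36, Mul(10, Pow(-151, -1)))) = Mul(11, Add(36, Mul(10, Rational(-1, 151)))) = Mul(11, Add(36, Rational(-10, 151))) = Mul(11, Rational(5426, 151)) = Rational(59686, 151)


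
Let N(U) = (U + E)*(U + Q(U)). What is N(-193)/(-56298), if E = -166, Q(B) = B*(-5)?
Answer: 138574/28149 ≈ 4.9229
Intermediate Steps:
Q(B) = -5*B
N(U) = -4*U*(-166 + U) (N(U) = (U - 166)*(U - 5*U) = (-166 + U)*(-4*U) = -4*U*(-166 + U))
N(-193)/(-56298) = (4*(-193)*(166 - 1*(-193)))/(-56298) = (4*(-193)*(166 + 193))*(-1/56298) = (4*(-193)*359)*(-1/56298) = -277148*(-1/56298) = 138574/28149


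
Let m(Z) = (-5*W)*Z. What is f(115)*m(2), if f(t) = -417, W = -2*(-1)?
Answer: 8340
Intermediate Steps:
W = 2
m(Z) = -10*Z (m(Z) = (-5*2)*Z = -10*Z)
f(115)*m(2) = -(-4170)*2 = -417*(-20) = 8340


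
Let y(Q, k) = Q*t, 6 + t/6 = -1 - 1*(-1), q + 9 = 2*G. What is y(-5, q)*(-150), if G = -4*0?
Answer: -27000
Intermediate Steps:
G = 0
q = -9 (q = -9 + 2*0 = -9 + 0 = -9)
t = -36 (t = -36 + 6*(-1 - 1*(-1)) = -36 + 6*(-1 + 1) = -36 + 6*0 = -36 + 0 = -36)
y(Q, k) = -36*Q (y(Q, k) = Q*(-36) = -36*Q)
y(-5, q)*(-150) = -36*(-5)*(-150) = 180*(-150) = -27000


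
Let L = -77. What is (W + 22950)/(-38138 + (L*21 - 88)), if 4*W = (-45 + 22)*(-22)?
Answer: -46153/79686 ≈ -0.57919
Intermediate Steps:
W = 253/2 (W = ((-45 + 22)*(-22))/4 = (-23*(-22))/4 = (¼)*506 = 253/2 ≈ 126.50)
(W + 22950)/(-38138 + (L*21 - 88)) = (253/2 + 22950)/(-38138 + (-77*21 - 88)) = 46153/(2*(-38138 + (-1617 - 88))) = 46153/(2*(-38138 - 1705)) = (46153/2)/(-39843) = (46153/2)*(-1/39843) = -46153/79686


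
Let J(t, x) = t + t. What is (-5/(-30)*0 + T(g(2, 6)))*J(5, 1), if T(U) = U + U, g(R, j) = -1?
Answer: -20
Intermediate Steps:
T(U) = 2*U
J(t, x) = 2*t
(-5/(-30)*0 + T(g(2, 6)))*J(5, 1) = (-5/(-30)*0 + 2*(-1))*(2*5) = (-5*(-1/30)*0 - 2)*10 = ((⅙)*0 - 2)*10 = (0 - 2)*10 = -2*10 = -20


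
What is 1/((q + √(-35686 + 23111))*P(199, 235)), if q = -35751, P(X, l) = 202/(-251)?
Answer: 8973501/258185608352 + 1255*I*√503/258185608352 ≈ 3.4756e-5 + 1.0902e-7*I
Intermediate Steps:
P(X, l) = -202/251 (P(X, l) = 202*(-1/251) = -202/251)
1/((q + √(-35686 + 23111))*P(199, 235)) = 1/((-35751 + √(-35686 + 23111))*(-202/251)) = -251/202/(-35751 + √(-12575)) = -251/202/(-35751 + 5*I*√503) = -251/(202*(-35751 + 5*I*√503))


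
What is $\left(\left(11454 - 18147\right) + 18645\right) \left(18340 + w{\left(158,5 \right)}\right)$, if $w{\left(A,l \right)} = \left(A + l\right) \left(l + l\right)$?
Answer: $238681440$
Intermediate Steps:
$w{\left(A,l \right)} = 2 l \left(A + l\right)$ ($w{\left(A,l \right)} = \left(A + l\right) 2 l = 2 l \left(A + l\right)$)
$\left(\left(11454 - 18147\right) + 18645\right) \left(18340 + w{\left(158,5 \right)}\right) = \left(\left(11454 - 18147\right) + 18645\right) \left(18340 + 2 \cdot 5 \left(158 + 5\right)\right) = \left(-6693 + 18645\right) \left(18340 + 2 \cdot 5 \cdot 163\right) = 11952 \left(18340 + 1630\right) = 11952 \cdot 19970 = 238681440$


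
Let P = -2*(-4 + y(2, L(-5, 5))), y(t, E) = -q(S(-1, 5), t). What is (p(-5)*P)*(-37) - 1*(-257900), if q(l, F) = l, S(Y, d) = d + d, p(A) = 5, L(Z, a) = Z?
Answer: 252720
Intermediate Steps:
S(Y, d) = 2*d
y(t, E) = -10 (y(t, E) = -2*5 = -1*10 = -10)
P = 28 (P = -2*(-4 - 10) = -2*(-14) = 28)
(p(-5)*P)*(-37) - 1*(-257900) = (5*28)*(-37) - 1*(-257900) = 140*(-37) + 257900 = -5180 + 257900 = 252720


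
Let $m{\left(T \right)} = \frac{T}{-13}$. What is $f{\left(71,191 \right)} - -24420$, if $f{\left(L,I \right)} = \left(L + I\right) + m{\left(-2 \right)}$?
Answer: $\frac{320868}{13} \approx 24682.0$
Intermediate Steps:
$m{\left(T \right)} = - \frac{T}{13}$ ($m{\left(T \right)} = T \left(- \frac{1}{13}\right) = - \frac{T}{13}$)
$f{\left(L,I \right)} = \frac{2}{13} + I + L$ ($f{\left(L,I \right)} = \left(L + I\right) - - \frac{2}{13} = \left(I + L\right) + \frac{2}{13} = \frac{2}{13} + I + L$)
$f{\left(71,191 \right)} - -24420 = \left(\frac{2}{13} + 191 + 71\right) - -24420 = \frac{3408}{13} + 24420 = \frac{320868}{13}$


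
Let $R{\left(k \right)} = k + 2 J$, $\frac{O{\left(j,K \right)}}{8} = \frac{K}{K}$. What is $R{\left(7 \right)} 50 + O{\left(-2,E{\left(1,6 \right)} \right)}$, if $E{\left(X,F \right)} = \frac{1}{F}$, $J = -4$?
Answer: $-42$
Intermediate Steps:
$O{\left(j,K \right)} = 8$ ($O{\left(j,K \right)} = 8 \frac{K}{K} = 8 \cdot 1 = 8$)
$R{\left(k \right)} = -8 + k$ ($R{\left(k \right)} = k + 2 \left(-4\right) = k - 8 = -8 + k$)
$R{\left(7 \right)} 50 + O{\left(-2,E{\left(1,6 \right)} \right)} = \left(-8 + 7\right) 50 + 8 = \left(-1\right) 50 + 8 = -50 + 8 = -42$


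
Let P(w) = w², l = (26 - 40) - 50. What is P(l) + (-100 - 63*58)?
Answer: 342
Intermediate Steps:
l = -64 (l = -14 - 50 = -64)
P(l) + (-100 - 63*58) = (-64)² + (-100 - 63*58) = 4096 + (-100 - 3654) = 4096 - 3754 = 342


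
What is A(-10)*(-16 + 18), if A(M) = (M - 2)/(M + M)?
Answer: 6/5 ≈ 1.2000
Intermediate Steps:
A(M) = (-2 + M)/(2*M) (A(M) = (-2 + M)/((2*M)) = (-2 + M)*(1/(2*M)) = (-2 + M)/(2*M))
A(-10)*(-16 + 18) = ((½)*(-2 - 10)/(-10))*(-16 + 18) = ((½)*(-⅒)*(-12))*2 = (⅗)*2 = 6/5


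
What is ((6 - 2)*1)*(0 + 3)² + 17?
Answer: 53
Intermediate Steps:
((6 - 2)*1)*(0 + 3)² + 17 = (4*1)*3² + 17 = 4*9 + 17 = 36 + 17 = 53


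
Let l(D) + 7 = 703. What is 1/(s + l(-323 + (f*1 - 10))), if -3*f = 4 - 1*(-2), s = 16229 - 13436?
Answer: 1/3489 ≈ 0.00028661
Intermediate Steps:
s = 2793
f = -2 (f = -(4 - 1*(-2))/3 = -(4 + 2)/3 = -1/3*6 = -2)
l(D) = 696 (l(D) = -7 + 703 = 696)
1/(s + l(-323 + (f*1 - 10))) = 1/(2793 + 696) = 1/3489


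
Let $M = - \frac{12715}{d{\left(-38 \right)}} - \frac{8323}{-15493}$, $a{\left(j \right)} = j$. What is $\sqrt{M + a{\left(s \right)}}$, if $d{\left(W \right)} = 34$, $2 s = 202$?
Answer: $\frac{i \sqrt{75594324579862}}{526762} \approx 16.506 i$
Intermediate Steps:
$s = 101$ ($s = \frac{1}{2} \cdot 202 = 101$)
$M = - \frac{196710513}{526762}$ ($M = - \frac{12715}{34} - \frac{8323}{-15493} = \left(-12715\right) \frac{1}{34} - - \frac{8323}{15493} = - \frac{12715}{34} + \frac{8323}{15493} = - \frac{196710513}{526762} \approx -373.43$)
$\sqrt{M + a{\left(s \right)}} = \sqrt{- \frac{196710513}{526762} + 101} = \sqrt{- \frac{143507551}{526762}} = \frac{i \sqrt{75594324579862}}{526762}$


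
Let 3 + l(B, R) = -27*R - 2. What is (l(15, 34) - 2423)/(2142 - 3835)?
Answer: 3346/1693 ≈ 1.9764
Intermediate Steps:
l(B, R) = -5 - 27*R (l(B, R) = -3 + (-27*R - 2) = -3 + (-2 - 27*R) = -5 - 27*R)
(l(15, 34) - 2423)/(2142 - 3835) = ((-5 - 27*34) - 2423)/(2142 - 3835) = ((-5 - 918) - 2423)/(-1693) = (-923 - 2423)*(-1/1693) = -3346*(-1/1693) = 3346/1693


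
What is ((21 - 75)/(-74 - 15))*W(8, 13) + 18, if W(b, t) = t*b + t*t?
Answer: 16344/89 ≈ 183.64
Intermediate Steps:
W(b, t) = t² + b*t (W(b, t) = b*t + t² = t² + b*t)
((21 - 75)/(-74 - 15))*W(8, 13) + 18 = ((21 - 75)/(-74 - 15))*(13*(8 + 13)) + 18 = (-54/(-89))*(13*21) + 18 = -54*(-1/89)*273 + 18 = (54/89)*273 + 18 = 14742/89 + 18 = 16344/89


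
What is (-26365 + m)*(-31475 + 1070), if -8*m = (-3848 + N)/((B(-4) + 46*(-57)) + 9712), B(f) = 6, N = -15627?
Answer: 45506216232225/56768 ≈ 8.0162e+8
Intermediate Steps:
m = 19475/56768 (m = -(-3848 - 15627)/(8*((6 + 46*(-57)) + 9712)) = -(-19475)/(8*((6 - 2622) + 9712)) = -(-19475)/(8*(-2616 + 9712)) = -(-19475)/(8*7096) = -⅛*(-19475/7096) = 19475/56768 ≈ 0.34306)
(-26365 + m)*(-31475 + 1070) = (-26365 + 19475/56768)*(-31475 + 1070) = -1496668845/56768*(-30405) = 45506216232225/56768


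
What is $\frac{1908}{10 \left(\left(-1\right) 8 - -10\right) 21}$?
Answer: $\frac{159}{35} \approx 4.5429$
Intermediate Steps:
$\frac{1908}{10 \left(\left(-1\right) 8 - -10\right) 21} = \frac{1908}{10 \left(-8 + 10\right) 21} = \frac{1908}{10 \cdot 2 \cdot 21} = \frac{1908}{20 \cdot 21} = \frac{1908}{420} = 1908 \cdot \frac{1}{420} = \frac{159}{35}$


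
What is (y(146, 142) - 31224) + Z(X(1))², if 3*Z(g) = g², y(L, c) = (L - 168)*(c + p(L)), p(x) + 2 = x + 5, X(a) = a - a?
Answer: -37626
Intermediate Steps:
X(a) = 0
p(x) = 3 + x (p(x) = -2 + (x + 5) = -2 + (5 + x) = 3 + x)
y(L, c) = (-168 + L)*(3 + L + c) (y(L, c) = (L - 168)*(c + (3 + L)) = (-168 + L)*(3 + L + c))
Z(g) = g²/3
(y(146, 142) - 31224) + Z(X(1))² = ((-504 + 146² - 168*142 - 165*146 + 146*142) - 31224) + ((⅓)*0²)² = ((-504 + 21316 - 23856 - 24090 + 20732) - 31224) + ((⅓)*0)² = (-6402 - 31224) + 0² = -37626 + 0 = -37626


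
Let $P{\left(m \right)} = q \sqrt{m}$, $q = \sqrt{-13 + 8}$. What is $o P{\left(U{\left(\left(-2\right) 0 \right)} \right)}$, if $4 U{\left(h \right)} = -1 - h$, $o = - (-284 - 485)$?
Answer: $- \frac{769 \sqrt{5}}{2} \approx -859.77$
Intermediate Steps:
$o = 769$ ($o = \left(-1\right) \left(-769\right) = 769$)
$q = i \sqrt{5}$ ($q = \sqrt{-5} = i \sqrt{5} \approx 2.2361 i$)
$U{\left(h \right)} = - \frac{1}{4} - \frac{h}{4}$ ($U{\left(h \right)} = \frac{-1 - h}{4} = - \frac{1}{4} - \frac{h}{4}$)
$P{\left(m \right)} = i \sqrt{5} \sqrt{m}$
$o P{\left(U{\left(\left(-2\right) 0 \right)} \right)} = 769 i \sqrt{5} \sqrt{- \frac{1}{4} - \frac{\left(-2\right) 0}{4}} = 769 i \sqrt{5} \sqrt{- \frac{1}{4} - 0} = 769 i \sqrt{5} \sqrt{- \frac{1}{4} + 0} = 769 i \sqrt{5} \sqrt{- \frac{1}{4}} = 769 i \sqrt{5} \frac{i}{2} = 769 \left(- \frac{\sqrt{5}}{2}\right) = - \frac{769 \sqrt{5}}{2}$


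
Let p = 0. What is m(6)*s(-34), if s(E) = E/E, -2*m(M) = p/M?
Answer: 0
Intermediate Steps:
m(M) = 0 (m(M) = -0/M = -1/2*0 = 0)
s(E) = 1
m(6)*s(-34) = 0*1 = 0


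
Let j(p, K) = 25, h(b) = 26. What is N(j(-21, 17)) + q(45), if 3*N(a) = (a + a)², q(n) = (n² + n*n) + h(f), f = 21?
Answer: 14728/3 ≈ 4909.3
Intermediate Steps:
q(n) = 26 + 2*n² (q(n) = (n² + n*n) + 26 = (n² + n²) + 26 = 2*n² + 26 = 26 + 2*n²)
N(a) = 4*a²/3 (N(a) = (a + a)²/3 = (2*a)²/3 = (4*a²)/3 = 4*a²/3)
N(j(-21, 17)) + q(45) = (4/3)*25² + (26 + 2*45²) = (4/3)*625 + (26 + 2*2025) = 2500/3 + (26 + 4050) = 2500/3 + 4076 = 14728/3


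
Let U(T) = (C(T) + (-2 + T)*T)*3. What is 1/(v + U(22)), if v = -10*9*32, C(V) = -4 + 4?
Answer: -1/1560 ≈ -0.00064103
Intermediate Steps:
C(V) = 0
U(T) = 3*T*(-2 + T) (U(T) = (0 + (-2 + T)*T)*3 = (0 + T*(-2 + T))*3 = (T*(-2 + T))*3 = 3*T*(-2 + T))
v = -2880 (v = -90*32 = -2880)
1/(v + U(22)) = 1/(-2880 + 3*22*(-2 + 22)) = 1/(-2880 + 3*22*20) = 1/(-2880 + 1320) = 1/(-1560) = -1/1560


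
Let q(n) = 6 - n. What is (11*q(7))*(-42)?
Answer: 462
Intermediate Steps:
(11*q(7))*(-42) = (11*(6 - 1*7))*(-42) = (11*(6 - 7))*(-42) = (11*(-1))*(-42) = -11*(-42) = 462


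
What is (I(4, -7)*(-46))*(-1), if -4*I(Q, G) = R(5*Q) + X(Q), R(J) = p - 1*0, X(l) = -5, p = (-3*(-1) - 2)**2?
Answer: 46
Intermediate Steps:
p = 1 (p = (3 - 2)**2 = 1**2 = 1)
R(J) = 1 (R(J) = 1 - 1*0 = 1 + 0 = 1)
I(Q, G) = 1 (I(Q, G) = -(1 - 5)/4 = -1/4*(-4) = 1)
(I(4, -7)*(-46))*(-1) = (1*(-46))*(-1) = -46*(-1) = 46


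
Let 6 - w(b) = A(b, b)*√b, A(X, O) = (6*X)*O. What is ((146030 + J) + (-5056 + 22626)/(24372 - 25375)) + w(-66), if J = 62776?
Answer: 209420866/1003 - 26136*I*√66 ≈ 2.0879e+5 - 2.1233e+5*I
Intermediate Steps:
A(X, O) = 6*O*X
w(b) = 6 - 6*b^(5/2) (w(b) = 6 - 6*b*b*√b = 6 - 6*b²*√b = 6 - 6*b^(5/2))
((146030 + J) + (-5056 + 22626)/(24372 - 25375)) + w(-66) = ((146030 + 62776) + (-5056 + 22626)/(24372 - 25375)) + (6 - 26136*I*√66) = (208806 + 17570/(-1003)) + (6 - 26136*I*√66) = (208806 + 17570*(-1/1003)) + (6 - 26136*I*√66) = (208806 - 17570/1003) + (6 - 26136*I*√66) = 209414848/1003 + (6 - 26136*I*√66) = 209420866/1003 - 26136*I*√66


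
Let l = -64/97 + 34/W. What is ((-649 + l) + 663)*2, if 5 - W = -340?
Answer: 899456/33465 ≈ 26.878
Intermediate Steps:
W = 345 (W = 5 - 1*(-340) = 5 + 340 = 345)
l = -18782/33465 (l = -64/97 + 34/345 = -18782/33465 ≈ -0.56124)
((-649 + l) + 663)*2 = ((-649 - 18782/33465) + 663)*2 = (-21737567/33465 + 663)*2 = (449728/33465)*2 = 899456/33465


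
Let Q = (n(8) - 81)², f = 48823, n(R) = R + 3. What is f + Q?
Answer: 53723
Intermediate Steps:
n(R) = 3 + R
Q = 4900 (Q = ((3 + 8) - 81)² = (11 - 81)² = (-70)² = 4900)
f + Q = 48823 + 4900 = 53723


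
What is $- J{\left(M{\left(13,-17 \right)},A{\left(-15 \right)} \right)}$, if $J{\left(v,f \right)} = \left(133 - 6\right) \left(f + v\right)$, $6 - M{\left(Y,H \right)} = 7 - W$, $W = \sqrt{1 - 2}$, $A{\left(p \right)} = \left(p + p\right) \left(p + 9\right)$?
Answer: $-22733 - 127 i \approx -22733.0 - 127.0 i$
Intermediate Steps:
$A{\left(p \right)} = 2 p \left(9 + p\right)$
$W = i$ ($W = \sqrt{-1} = i \approx 1.0 i$)
$M{\left(Y,H \right)} = -1 + i$ ($M{\left(Y,H \right)} = 6 - \left(7 - i\right) = -1 + i$)
$J{\left(v,f \right)} = 127 f + 127 v$ ($J{\left(v,f \right)} = 127 \left(f + v\right) = 127 f + 127 v$)
$- J{\left(M{\left(13,-17 \right)},A{\left(-15 \right)} \right)} = - (127 \cdot 2 \left(-15\right) \left(9 - 15\right) + 127 \left(-1 + i\right)) = - (127 \cdot 2 \left(-15\right) \left(-6\right) - \left(127 - 127 i\right)) = - (127 \cdot 180 - \left(127 - 127 i\right)) = - (22860 - \left(127 - 127 i\right)) = - (22733 + 127 i) = -22733 - 127 i$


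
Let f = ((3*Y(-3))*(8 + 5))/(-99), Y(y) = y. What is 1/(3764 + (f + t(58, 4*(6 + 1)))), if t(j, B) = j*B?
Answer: 11/59281 ≈ 0.00018556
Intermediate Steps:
t(j, B) = B*j
f = 13/11 (f = ((3*(-3))*(8 + 5))/(-99) = -9*13*(-1/99) = -117*(-1/99) = 13/11 ≈ 1.1818)
1/(3764 + (f + t(58, 4*(6 + 1)))) = 1/(3764 + (13/11 + (4*(6 + 1))*58)) = 1/(3764 + (13/11 + (4*7)*58)) = 1/(3764 + (13/11 + 28*58)) = 1/(3764 + (13/11 + 1624)) = 1/(3764 + 17877/11) = 1/(59281/11) = 11/59281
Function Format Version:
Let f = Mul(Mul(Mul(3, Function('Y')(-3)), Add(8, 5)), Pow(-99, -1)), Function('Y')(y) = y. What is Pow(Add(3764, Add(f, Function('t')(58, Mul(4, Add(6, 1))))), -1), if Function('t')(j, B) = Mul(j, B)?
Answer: Rational(11, 59281) ≈ 0.00018556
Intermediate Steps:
Function('t')(j, B) = Mul(B, j)
f = Rational(13, 11) (f = Mul(Mul(Mul(3, -3), Add(8, 5)), Pow(-99, -1)) = Mul(Mul(-9, 13), Rational(-1, 99)) = Mul(-117, Rational(-1, 99)) = Rational(13, 11) ≈ 1.1818)
Pow(Add(3764, Add(f, Function('t')(58, Mul(4, Add(6, 1))))), -1) = Pow(Add(3764, Add(Rational(13, 11), Mul(Mul(4, Add(6, 1)), 58))), -1) = Pow(Add(3764, Add(Rational(13, 11), Mul(Mul(4, 7), 58))), -1) = Pow(Add(3764, Add(Rational(13, 11), Mul(28, 58))), -1) = Pow(Add(3764, Add(Rational(13, 11), 1624)), -1) = Pow(Add(3764, Rational(17877, 11)), -1) = Pow(Rational(59281, 11), -1) = Rational(11, 59281)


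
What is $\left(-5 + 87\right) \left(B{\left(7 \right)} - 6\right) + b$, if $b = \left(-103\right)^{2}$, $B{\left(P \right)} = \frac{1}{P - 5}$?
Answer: $10158$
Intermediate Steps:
$B{\left(P \right)} = \frac{1}{-5 + P}$
$b = 10609$
$\left(-5 + 87\right) \left(B{\left(7 \right)} - 6\right) + b = \left(-5 + 87\right) \left(\frac{1}{-5 + 7} - 6\right) + 10609 = 82 \left(\frac{1}{2} - 6\right) + 10609 = 82 \left(- \frac{11}{2}\right) + 10609 = -451 + 10609 = 10158$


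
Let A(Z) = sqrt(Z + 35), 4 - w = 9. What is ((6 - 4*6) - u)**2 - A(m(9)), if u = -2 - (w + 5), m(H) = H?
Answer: 256 - 2*sqrt(11) ≈ 249.37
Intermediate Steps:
w = -5 (w = 4 - 1*9 = 4 - 9 = -5)
u = -2 (u = -2 - (-5 + 5) = -2 - 1*0 = -2 + 0 = -2)
A(Z) = sqrt(35 + Z)
((6 - 4*6) - u)**2 - A(m(9)) = ((6 - 4*6) - 1*(-2))**2 - sqrt(35 + 9) = ((6 - 24) + 2)**2 - sqrt(44) = (-18 + 2)**2 - 2*sqrt(11) = (-16)**2 - 2*sqrt(11) = 256 - 2*sqrt(11)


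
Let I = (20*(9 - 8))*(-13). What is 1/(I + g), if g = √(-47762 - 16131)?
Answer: -260/131493 - I*√63893/131493 ≈ -0.0019773 - 0.0019223*I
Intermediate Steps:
g = I*√63893 (g = √(-63893) = I*√63893 ≈ 252.77*I)
I = -260 (I = (20*1)*(-13) = 20*(-13) = -260)
1/(I + g) = 1/(-260 + I*√63893)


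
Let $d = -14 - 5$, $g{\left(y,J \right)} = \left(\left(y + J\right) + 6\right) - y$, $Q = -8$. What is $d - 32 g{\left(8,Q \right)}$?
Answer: $45$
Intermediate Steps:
$g{\left(y,J \right)} = 6 + J$ ($g{\left(y,J \right)} = \left(\left(J + y\right) + 6\right) - y = \left(6 + J + y\right) - y = 6 + J$)
$d = -19$ ($d = -14 - 5 = -19$)
$d - 32 g{\left(8,Q \right)} = -19 - 32 \left(6 - 8\right) = -19 - -64 = -19 + 64 = 45$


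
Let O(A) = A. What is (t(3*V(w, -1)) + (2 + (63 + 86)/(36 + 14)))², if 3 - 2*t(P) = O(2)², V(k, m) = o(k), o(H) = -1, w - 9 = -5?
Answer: 12544/625 ≈ 20.070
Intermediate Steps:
w = 4 (w = 9 - 5 = 4)
V(k, m) = -1
t(P) = -½ (t(P) = 3/2 - ½*2² = 3/2 - ½*4 = 3/2 - 2 = -½)
(t(3*V(w, -1)) + (2 + (63 + 86)/(36 + 14)))² = (-½ + (2 + (63 + 86)/(36 + 14)))² = (-½ + (2 + 149/50))² = (-½ + 249/50)² = (112/25)² = 12544/625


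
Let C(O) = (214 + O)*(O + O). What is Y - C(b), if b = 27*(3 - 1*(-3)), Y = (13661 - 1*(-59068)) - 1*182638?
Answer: -231733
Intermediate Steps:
Y = -109909 (Y = (13661 + 59068) - 182638 = 72729 - 182638 = -109909)
b = 162 (b = 27*(3 + 3) = 27*6 = 162)
C(O) = 2*O*(214 + O) (C(O) = (214 + O)*(2*O) = 2*O*(214 + O))
Y - C(b) = -109909 - 2*162*(214 + 162) = -109909 - 2*162*376 = -109909 - 1*121824 = -109909 - 121824 = -231733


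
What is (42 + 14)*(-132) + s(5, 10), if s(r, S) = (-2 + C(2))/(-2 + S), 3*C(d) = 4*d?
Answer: -88703/12 ≈ -7391.9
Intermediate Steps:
C(d) = 4*d/3 (C(d) = (4*d)/3 = 4*d/3)
s(r, S) = 2/(3*(-2 + S)) (s(r, S) = (-2 + (4/3)*2)/(-2 + S) = (-2 + 8/3)/(-2 + S) = 2/(3*(-2 + S)))
(42 + 14)*(-132) + s(5, 10) = (42 + 14)*(-132) + 2/(3*(-2 + 10)) = 56*(-132) + (⅔)/8 = -7392 + (⅔)*(⅛) = -7392 + 1/12 = -88703/12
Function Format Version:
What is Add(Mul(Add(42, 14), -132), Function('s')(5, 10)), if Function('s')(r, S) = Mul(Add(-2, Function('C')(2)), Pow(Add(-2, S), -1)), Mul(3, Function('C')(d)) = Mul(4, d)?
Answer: Rational(-88703, 12) ≈ -7391.9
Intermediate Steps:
Function('C')(d) = Mul(Rational(4, 3), d) (Function('C')(d) = Mul(Rational(1, 3), Mul(4, d)) = Mul(Rational(4, 3), d))
Function('s')(r, S) = Mul(Rational(2, 3), Pow(Add(-2, S), -1)) (Function('s')(r, S) = Mul(Add(-2, Mul(Rational(4, 3), 2)), Pow(Add(-2, S), -1)) = Mul(Add(-2, Rational(8, 3)), Pow(Add(-2, S), -1)) = Mul(Rational(2, 3), Pow(Add(-2, S), -1)))
Add(Mul(Add(42, 14), -132), Function('s')(5, 10)) = Add(Mul(Add(42, 14), -132), Mul(Rational(2, 3), Pow(Add(-2, 10), -1))) = Add(Mul(56, -132), Mul(Rational(2, 3), Pow(8, -1))) = Add(-7392, Mul(Rational(2, 3), Rational(1, 8))) = Add(-7392, Rational(1, 12)) = Rational(-88703, 12)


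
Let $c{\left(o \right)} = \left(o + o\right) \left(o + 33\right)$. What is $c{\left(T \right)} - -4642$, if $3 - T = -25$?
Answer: $8058$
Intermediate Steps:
$T = 28$ ($T = 3 - -25 = 3 + 25 = 28$)
$c{\left(o \right)} = 2 o \left(33 + o\right)$
$c{\left(T \right)} - -4642 = 2 \cdot 28 \left(33 + 28\right) - -4642 = 2 \cdot 28 \cdot 61 + 4642 = 3416 + 4642 = 8058$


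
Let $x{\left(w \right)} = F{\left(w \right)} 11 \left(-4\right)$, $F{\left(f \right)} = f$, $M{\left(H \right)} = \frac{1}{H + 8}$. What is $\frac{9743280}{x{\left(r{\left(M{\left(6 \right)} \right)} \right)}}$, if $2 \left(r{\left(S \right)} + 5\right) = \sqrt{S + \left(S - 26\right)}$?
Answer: $\frac{341014800}{9691} + \frac{4871640 i \sqrt{1267}}{9691} \approx 35189.0 + 17893.0 i$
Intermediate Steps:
$M{\left(H \right)} = \frac{1}{8 + H}$
$r{\left(S \right)} = -5 + \frac{\sqrt{-26 + 2 S}}{2}$ ($r{\left(S \right)} = -5 + \frac{\sqrt{S + \left(S - 26\right)}}{2} = -5 + \frac{\sqrt{S + \left(-26 + S\right)}}{2} = -5 + \frac{\sqrt{-26 + 2 S}}{2}$)
$x{\left(w \right)} = - 44 w$ ($x{\left(w \right)} = w 11 \left(-4\right) = 11 w \left(-4\right) = - 44 w$)
$\frac{9743280}{x{\left(r{\left(M{\left(6 \right)} \right)} \right)}} = \frac{9743280}{\left(-44\right) \left(-5 + \frac{\sqrt{-26 + \frac{2}{8 + 6}}}{2}\right)} = \frac{9743280}{\left(-44\right) \left(-5 + \frac{\sqrt{-26 + \frac{2}{14}}}{2}\right)} = \frac{9743280}{\left(-44\right) \left(-5 + \frac{\sqrt{-26 + 2 \cdot \frac{1}{14}}}{2}\right)} = \frac{9743280}{\left(-44\right) \left(-5 + \frac{\sqrt{-26 + \frac{1}{7}}}{2}\right)} = \frac{9743280}{\left(-44\right) \left(-5 + \frac{\sqrt{- \frac{181}{7}}}{2}\right)} = \frac{9743280}{\left(-44\right) \left(-5 + \frac{\frac{1}{7} i \sqrt{1267}}{2}\right)} = \frac{9743280}{\left(-44\right) \left(-5 + \frac{i \sqrt{1267}}{14}\right)} = \frac{9743280}{220 - \frac{22 i \sqrt{1267}}{7}}$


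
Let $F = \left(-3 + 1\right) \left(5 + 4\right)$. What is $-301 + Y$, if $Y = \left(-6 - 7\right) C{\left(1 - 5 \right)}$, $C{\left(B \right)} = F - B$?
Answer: $-119$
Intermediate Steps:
$F = -18$ ($F = \left(-2\right) 9 = -18$)
$C{\left(B \right)} = -18 - B$
$Y = 182$ ($Y = \left(-6 - 7\right) \left(-18 - \left(1 - 5\right)\right) = - 13 \left(-18 - \left(1 - 5\right)\right) = - 13 \left(-18 - -4\right) = - 13 \left(-18 + 4\right) = \left(-13\right) \left(-14\right) = 182$)
$-301 + Y = -301 + 182 = -119$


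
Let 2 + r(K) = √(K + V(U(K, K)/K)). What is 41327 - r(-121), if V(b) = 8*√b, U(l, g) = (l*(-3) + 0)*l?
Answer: 41329 - √(-121 + 88*√3) ≈ 41323.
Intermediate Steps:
U(l, g) = -3*l² (U(l, g) = (-3*l + 0)*l = (-3*l)*l = -3*l²)
r(K) = -2 + √(K + 8*√3*√(-K)) (r(K) = -2 + √(K + 8*√((-3*K²)/K)) = -2 + √(K + 8*√(-3*K)) = -2 + √(K + 8*(√3*√(-K))) = -2 + √(K + 8*√3*√(-K)))
41327 - r(-121) = 41327 - (-2 + √(-121 + 8*√3*√(-1*(-121)))) = 41327 - (-2 + √(-121 + 8*√3*√121)) = 41327 - (-2 + √(-121 + 8*√3*11)) = 41327 - (-2 + √(-121 + 88*√3)) = 41327 + (2 - √(-121 + 88*√3)) = 41329 - √(-121 + 88*√3)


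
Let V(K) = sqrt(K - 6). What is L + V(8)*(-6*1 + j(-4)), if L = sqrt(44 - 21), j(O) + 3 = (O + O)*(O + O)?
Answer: sqrt(23) + 55*sqrt(2) ≈ 82.578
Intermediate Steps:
V(K) = sqrt(-6 + K)
j(O) = -3 + 4*O**2 (j(O) = -3 + (O + O)*(O + O) = -3 + (2*O)*(2*O) = -3 + 4*O**2)
L = sqrt(23) ≈ 4.7958
L + V(8)*(-6*1 + j(-4)) = sqrt(23) + sqrt(-6 + 8)*(-6*1 + (-3 + 4*(-4)**2)) = sqrt(23) + sqrt(2)*(-6 + (-3 + 4*16)) = sqrt(23) + sqrt(2)*(-6 + (-3 + 64)) = sqrt(23) + sqrt(2)*(-6 + 61) = sqrt(23) + sqrt(2)*55 = sqrt(23) + 55*sqrt(2)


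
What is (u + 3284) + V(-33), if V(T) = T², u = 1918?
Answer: 6291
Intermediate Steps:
(u + 3284) + V(-33) = (1918 + 3284) + (-33)² = 5202 + 1089 = 6291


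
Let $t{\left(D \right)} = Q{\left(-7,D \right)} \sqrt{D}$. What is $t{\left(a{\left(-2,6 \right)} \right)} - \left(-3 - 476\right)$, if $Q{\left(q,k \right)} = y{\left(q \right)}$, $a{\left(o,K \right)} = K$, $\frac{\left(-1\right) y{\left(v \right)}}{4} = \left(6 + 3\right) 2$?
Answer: $479 - 72 \sqrt{6} \approx 302.64$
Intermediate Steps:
$y{\left(v \right)} = -72$ ($y{\left(v \right)} = - 4 \left(6 + 3\right) 2 = - 4 \cdot 9 \cdot 2 = \left(-4\right) 18 = -72$)
$Q{\left(q,k \right)} = -72$
$t{\left(D \right)} = - 72 \sqrt{D}$
$t{\left(a{\left(-2,6 \right)} \right)} - \left(-3 - 476\right) = - 72 \sqrt{6} - \left(-3 - 476\right) = - 72 \sqrt{6} - -479 = - 72 \sqrt{6} + 479 = 479 - 72 \sqrt{6}$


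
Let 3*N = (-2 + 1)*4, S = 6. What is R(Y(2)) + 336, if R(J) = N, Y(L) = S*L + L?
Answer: 1004/3 ≈ 334.67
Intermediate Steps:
Y(L) = 7*L (Y(L) = 6*L + L = 7*L)
N = -4/3 (N = ((-2 + 1)*4)/3 = (-1*4)/3 = (1/3)*(-4) = -4/3 ≈ -1.3333)
R(J) = -4/3
R(Y(2)) + 336 = -4/3 + 336 = 1004/3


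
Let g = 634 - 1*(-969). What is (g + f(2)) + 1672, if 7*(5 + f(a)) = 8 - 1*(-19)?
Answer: 22917/7 ≈ 3273.9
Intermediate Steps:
f(a) = -8/7 (f(a) = -5 + (8 - 1*(-19))/7 = -5 + (8 + 19)/7 = -5 + (⅐)*27 = -5 + 27/7 = -8/7)
g = 1603 (g = 634 + 969 = 1603)
(g + f(2)) + 1672 = (1603 - 8/7) + 1672 = 11213/7 + 1672 = 22917/7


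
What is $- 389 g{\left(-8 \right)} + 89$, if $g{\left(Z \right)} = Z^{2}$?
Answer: $-24807$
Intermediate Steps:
$- 389 g{\left(-8 \right)} + 89 = - 389 \left(-8\right)^{2} + 89 = \left(-389\right) 64 + 89 = -24896 + 89 = -24807$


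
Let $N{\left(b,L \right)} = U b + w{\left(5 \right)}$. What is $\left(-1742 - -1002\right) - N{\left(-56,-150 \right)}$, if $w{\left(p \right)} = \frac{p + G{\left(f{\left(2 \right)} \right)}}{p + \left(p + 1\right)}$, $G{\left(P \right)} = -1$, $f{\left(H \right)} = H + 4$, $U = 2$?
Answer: $- \frac{6912}{11} \approx -628.36$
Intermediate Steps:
$f{\left(H \right)} = 4 + H$
$w{\left(p \right)} = \frac{-1 + p}{1 + 2 p}$ ($w{\left(p \right)} = \frac{p - 1}{p + \left(p + 1\right)} = \frac{-1 + p}{p + \left(1 + p\right)} = \frac{-1 + p}{1 + 2 p}$)
$N{\left(b,L \right)} = \frac{4}{11} + 2 b$ ($N{\left(b,L \right)} = 2 b + \frac{-1 + 5}{1 + 2 \cdot 5} = 2 b + \frac{1}{1 + 10} \cdot 4 = 2 b + \frac{1}{11} \cdot 4 = 2 b + \frac{4}{11} = \frac{4}{11} + 2 b$)
$\left(-1742 - -1002\right) - N{\left(-56,-150 \right)} = \left(-1742 - -1002\right) - \left(\frac{4}{11} + 2 \left(-56\right)\right) = \left(-1742 + 1002\right) - \left(\frac{4}{11} - 112\right) = -740 - - \frac{1228}{11} = -740 + \frac{1228}{11} = - \frac{6912}{11}$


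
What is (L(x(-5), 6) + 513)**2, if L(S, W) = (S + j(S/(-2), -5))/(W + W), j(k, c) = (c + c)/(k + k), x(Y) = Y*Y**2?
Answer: 22732497529/90000 ≈ 2.5258e+5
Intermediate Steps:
x(Y) = Y**3
j(k, c) = c/k (j(k, c) = (2*c)/((2*k)) = (2*c)*(1/(2*k)) = c/k)
L(S, W) = (S + 10/S)/(2*W) (L(S, W) = (S - 5*(-2/S))/(W + W) = (S - 5*(-2/S))/((2*W)) = (S - 5*(-2/S))*(1/(2*W)) = (S - (-10)/S)*(1/(2*W)) = (S + 10/S)*(1/(2*W)) = (S + 10/S)/(2*W))
(L(x(-5), 6) + 513)**2 = ((1/2)*(10 + ((-5)**3)**2)/((-5)**3*6) + 513)**2 = ((1/2)*(1/6)*(10 + (-125)**2)/(-125) + 513)**2 = ((1/2)*(-1/125)*(1/6)*(10 + 15625) + 513)**2 = ((1/2)*(-1/125)*(1/6)*15635 + 513)**2 = (-3127/300 + 513)**2 = (150773/300)**2 = 22732497529/90000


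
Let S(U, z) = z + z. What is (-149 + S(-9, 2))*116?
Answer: -16820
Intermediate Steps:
S(U, z) = 2*z
(-149 + S(-9, 2))*116 = (-149 + 2*2)*116 = (-149 + 4)*116 = -145*116 = -16820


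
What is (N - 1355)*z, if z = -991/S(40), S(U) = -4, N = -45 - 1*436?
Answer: -454869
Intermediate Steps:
N = -481 (N = -45 - 436 = -481)
z = 991/4 (z = -991/(-4) = -991*(-1/4) = 991/4 ≈ 247.75)
(N - 1355)*z = (-481 - 1355)*(991/4) = -1836*991/4 = -454869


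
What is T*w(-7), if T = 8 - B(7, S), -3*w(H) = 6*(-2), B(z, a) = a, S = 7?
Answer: 4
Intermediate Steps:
w(H) = 4 (w(H) = -2*(-2) = -1/3*(-12) = 4)
T = 1 (T = 8 - 1*7 = 8 - 7 = 1)
T*w(-7) = 1*4 = 4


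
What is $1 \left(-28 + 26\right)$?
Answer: $-2$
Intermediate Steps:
$1 \left(-28 + 26\right) = 1 \left(-2\right) = -2$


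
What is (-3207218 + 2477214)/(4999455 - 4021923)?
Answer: -182501/244383 ≈ -0.74678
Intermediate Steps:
(-3207218 + 2477214)/(4999455 - 4021923) = -730004/977532 = -730004*1/977532 = -182501/244383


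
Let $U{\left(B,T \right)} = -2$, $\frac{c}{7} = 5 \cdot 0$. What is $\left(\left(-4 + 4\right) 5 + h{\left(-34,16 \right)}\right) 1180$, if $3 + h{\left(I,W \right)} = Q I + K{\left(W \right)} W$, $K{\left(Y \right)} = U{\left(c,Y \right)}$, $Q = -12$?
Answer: $440140$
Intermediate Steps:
$c = 0$ ($c = 7 \cdot 5 \cdot 0 = 7 \cdot 0 = 0$)
$K{\left(Y \right)} = -2$
$h{\left(I,W \right)} = -3 - 12 I - 2 W$ ($h{\left(I,W \right)} = -3 - \left(2 W + 12 I\right) = -3 - 12 I - 2 W$)
$\left(\left(-4 + 4\right) 5 + h{\left(-34,16 \right)}\right) 1180 = \left(\left(-4 + 4\right) 5 - -373\right) 1180 = \left(0 \cdot 5 - -373\right) 1180 = \left(0 + 373\right) 1180 = 373 \cdot 1180 = 440140$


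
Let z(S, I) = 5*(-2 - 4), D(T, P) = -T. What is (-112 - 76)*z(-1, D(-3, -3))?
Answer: 5640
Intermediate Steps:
z(S, I) = -30 (z(S, I) = 5*(-6) = -30)
(-112 - 76)*z(-1, D(-3, -3)) = (-112 - 76)*(-30) = -188*(-30) = 5640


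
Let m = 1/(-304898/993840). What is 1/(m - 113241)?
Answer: -152449/17263974129 ≈ -8.8305e-6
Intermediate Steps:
m = -496920/152449 (m = 1/(-304898*1/993840) = 1/(-152449/496920) = -496920/152449 ≈ -3.2596)
1/(m - 113241) = 1/(-496920/152449 - 113241) = 1/(-17263974129/152449) = -152449/17263974129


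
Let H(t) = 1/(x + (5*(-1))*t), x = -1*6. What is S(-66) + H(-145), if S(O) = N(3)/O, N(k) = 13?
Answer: -9281/47454 ≈ -0.19558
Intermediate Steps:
x = -6
H(t) = 1/(-6 - 5*t) (H(t) = 1/(-6 + (5*(-1))*t) = 1/(-6 - 5*t))
S(O) = 13/O
S(-66) + H(-145) = 13/(-66) - 1/(6 + 5*(-145)) = 13*(-1/66) - 1/(6 - 725) = -13/66 - 1/(-719) = -13/66 - 1*(-1/719) = -13/66 + 1/719 = -9281/47454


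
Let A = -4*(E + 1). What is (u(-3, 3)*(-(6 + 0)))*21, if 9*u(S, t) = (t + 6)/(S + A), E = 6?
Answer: 126/31 ≈ 4.0645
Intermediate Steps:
A = -28 (A = -4*(6 + 1) = -4*7 = -28)
u(S, t) = (6 + t)/(9*(-28 + S)) (u(S, t) = ((t + 6)/(S - 28))/9 = ((6 + t)/(-28 + S))/9 = (6 + t)/(9*(-28 + S)))
(u(-3, 3)*(-(6 + 0)))*21 = (((6 + 3)/(9*(-28 - 3)))*(-(6 + 0)))*21 = (((⅑)*9/(-31))*(-1*6))*21 = (((⅑)*(-1/31)*9)*(-6))*21 = -1/31*(-6)*21 = (6/31)*21 = 126/31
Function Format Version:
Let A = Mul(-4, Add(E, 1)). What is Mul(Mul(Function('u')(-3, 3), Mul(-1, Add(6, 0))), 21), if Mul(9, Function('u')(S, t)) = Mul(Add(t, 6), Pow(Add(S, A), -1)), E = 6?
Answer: Rational(126, 31) ≈ 4.0645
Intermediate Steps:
A = -28 (A = Mul(-4, Add(6, 1)) = Mul(-4, 7) = -28)
Function('u')(S, t) = Mul(Rational(1, 9), Pow(Add(-28, S), -1), Add(6, t)) (Function('u')(S, t) = Mul(Rational(1, 9), Mul(Add(t, 6), Pow(Add(S, -28), -1))) = Mul(Rational(1, 9), Mul(Add(6, t), Pow(Add(-28, S), -1))) = Mul(Rational(1, 9), Mul(Pow(Add(-28, S), -1), Add(6, t))) = Mul(Rational(1, 9), Pow(Add(-28, S), -1), Add(6, t)))
Mul(Mul(Function('u')(-3, 3), Mul(-1, Add(6, 0))), 21) = Mul(Mul(Mul(Rational(1, 9), Pow(Add(-28, -3), -1), Add(6, 3)), Mul(-1, Add(6, 0))), 21) = Mul(Mul(Mul(Rational(1, 9), Pow(-31, -1), 9), Mul(-1, 6)), 21) = Mul(Mul(Mul(Rational(1, 9), Rational(-1, 31), 9), -6), 21) = Mul(Mul(Rational(-1, 31), -6), 21) = Mul(Rational(6, 31), 21) = Rational(126, 31)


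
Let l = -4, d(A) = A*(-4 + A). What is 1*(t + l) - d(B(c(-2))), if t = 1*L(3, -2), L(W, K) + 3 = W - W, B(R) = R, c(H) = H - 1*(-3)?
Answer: -4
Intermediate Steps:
c(H) = 3 + H (c(H) = H + 3 = 3 + H)
L(W, K) = -3 (L(W, K) = -3 + (W - W) = -3 + 0 = -3)
t = -3 (t = 1*(-3) = -3)
1*(t + l) - d(B(c(-2))) = 1*(-3 - 4) - (3 - 2)*(-4 + (3 - 2)) = 1*(-7) - (-4 + 1) = -7 - (-3) = -7 - 1*(-3) = -7 + 3 = -4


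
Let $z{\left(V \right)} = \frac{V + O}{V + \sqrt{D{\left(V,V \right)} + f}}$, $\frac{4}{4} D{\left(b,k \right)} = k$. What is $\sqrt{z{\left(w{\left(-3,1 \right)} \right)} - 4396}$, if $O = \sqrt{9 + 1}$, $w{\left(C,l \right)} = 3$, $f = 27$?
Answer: $\frac{\sqrt{-13185 + \sqrt{10} - 4396 \sqrt{30}}}{\sqrt{3 + \sqrt{30}}} \approx 66.297 i$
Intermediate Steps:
$D{\left(b,k \right)} = k$
$O = \sqrt{10} \approx 3.1623$
$z{\left(V \right)} = \frac{V + \sqrt{10}}{V + \sqrt{27 + V}}$ ($z{\left(V \right)} = \frac{V + \sqrt{10}}{V + \sqrt{V + 27}} = \frac{V + \sqrt{10}}{V + \sqrt{27 + V}}$)
$\sqrt{z{\left(w{\left(-3,1 \right)} \right)} - 4396} = \sqrt{\frac{3 + \sqrt{10}}{3 + \sqrt{27 + 3}} - 4396} = \sqrt{\frac{3 + \sqrt{10}}{3 + \sqrt{30}} - 4396} = \sqrt{-4396 + \frac{3 + \sqrt{10}}{3 + \sqrt{30}}}$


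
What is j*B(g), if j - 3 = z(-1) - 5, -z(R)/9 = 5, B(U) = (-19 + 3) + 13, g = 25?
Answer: 141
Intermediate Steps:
B(U) = -3 (B(U) = -16 + 13 = -3)
z(R) = -45 (z(R) = -9*5 = -45)
j = -47 (j = 3 + (-45 - 5) = 3 - 50 = -47)
j*B(g) = -47*(-3) = 141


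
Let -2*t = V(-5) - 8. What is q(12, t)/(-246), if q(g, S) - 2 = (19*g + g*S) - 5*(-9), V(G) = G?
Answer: -353/246 ≈ -1.4350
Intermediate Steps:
t = 13/2 (t = -(-5 - 8)/2 = -½*(-13) = 13/2 ≈ 6.5000)
q(g, S) = 47 + 19*g + S*g (q(g, S) = 2 + ((19*g + g*S) - 5*(-9)) = 2 + ((19*g + S*g) + 45) = 2 + (45 + 19*g + S*g) = 47 + 19*g + S*g)
q(12, t)/(-246) = (47 + 19*12 + (13/2)*12)/(-246) = (47 + 228 + 78)*(-1/246) = 353*(-1/246) = -353/246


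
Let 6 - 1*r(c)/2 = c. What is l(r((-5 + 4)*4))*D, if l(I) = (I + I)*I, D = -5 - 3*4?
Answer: -13600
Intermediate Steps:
r(c) = 12 - 2*c
D = -17 (D = -5 - 12 = -17)
l(I) = 2*I² (l(I) = (2*I)*I = 2*I²)
l(r((-5 + 4)*4))*D = (2*(12 - 2*(-5 + 4)*4)²)*(-17) = (2*(12 - (-2)*4)²)*(-17) = (2*(12 - 2*(-4))²)*(-17) = (2*(12 + 8)²)*(-17) = (2*20²)*(-17) = (2*400)*(-17) = 800*(-17) = -13600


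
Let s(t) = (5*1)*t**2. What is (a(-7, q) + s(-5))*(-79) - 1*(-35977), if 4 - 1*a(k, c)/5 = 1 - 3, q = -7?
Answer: 23732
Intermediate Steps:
a(k, c) = 30 (a(k, c) = 20 - 5*(1 - 3) = 20 - 5*(-2) = 20 + 10 = 30)
s(t) = 5*t**2
(a(-7, q) + s(-5))*(-79) - 1*(-35977) = (30 + 5*(-5)**2)*(-79) - 1*(-35977) = (30 + 5*25)*(-79) + 35977 = (30 + 125)*(-79) + 35977 = 155*(-79) + 35977 = -12245 + 35977 = 23732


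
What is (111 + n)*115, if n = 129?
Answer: 27600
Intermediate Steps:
(111 + n)*115 = (111 + 129)*115 = 240*115 = 27600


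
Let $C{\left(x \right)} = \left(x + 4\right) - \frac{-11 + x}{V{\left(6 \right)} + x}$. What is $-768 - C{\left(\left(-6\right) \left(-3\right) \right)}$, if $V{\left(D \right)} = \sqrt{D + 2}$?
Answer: $- \frac{124757}{158} - \frac{7 \sqrt{2}}{158} \approx -789.66$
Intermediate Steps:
$V{\left(D \right)} = \sqrt{2 + D}$
$C{\left(x \right)} = 4 + x - \frac{-11 + x}{x + 2 \sqrt{2}}$ ($C{\left(x \right)} = \left(x + 4\right) - \frac{-11 + x}{\sqrt{2 + 6} + x} = \left(4 + x\right) - \frac{-11 + x}{\sqrt{8} + x} = \left(4 + x\right) - \frac{-11 + x}{2 \sqrt{2} + x} = \left(4 + x\right) - \frac{-11 + x}{x + 2 \sqrt{2}} = 4 + x - \frac{-11 + x}{x + 2 \sqrt{2}}$)
$-768 - C{\left(\left(-6\right) \left(-3\right) \right)} = -768 - \frac{11 + \left(\left(-6\right) \left(-3\right)\right)^{2} + 3 \left(\left(-6\right) \left(-3\right)\right) + 8 \sqrt{2} + 2 \left(\left(-6\right) \left(-3\right)\right) \sqrt{2}}{\left(-6\right) \left(-3\right) + 2 \sqrt{2}} = -768 - \frac{11 + 18^{2} + 3 \cdot 18 + 8 \sqrt{2} + 2 \cdot 18 \sqrt{2}}{18 + 2 \sqrt{2}} = -768 - \frac{11 + 324 + 54 + 8 \sqrt{2} + 36 \sqrt{2}}{18 + 2 \sqrt{2}} = -768 - \frac{389 + 44 \sqrt{2}}{18 + 2 \sqrt{2}}$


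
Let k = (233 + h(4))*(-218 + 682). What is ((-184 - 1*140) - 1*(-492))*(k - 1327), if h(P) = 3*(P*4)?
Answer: 21681576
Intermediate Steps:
h(P) = 12*P (h(P) = 3*(4*P) = 12*P)
k = 130384 (k = (233 + 12*4)*(-218 + 682) = (233 + 48)*464 = 281*464 = 130384)
((-184 - 1*140) - 1*(-492))*(k - 1327) = ((-184 - 1*140) - 1*(-492))*(130384 - 1327) = ((-184 - 140) + 492)*129057 = (-324 + 492)*129057 = 168*129057 = 21681576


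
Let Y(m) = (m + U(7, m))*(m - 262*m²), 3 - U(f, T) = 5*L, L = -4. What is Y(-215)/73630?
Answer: 232534368/7363 ≈ 31581.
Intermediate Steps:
U(f, T) = 23 (U(f, T) = 3 - 5*(-4) = 3 - 1*(-20) = 3 + 20 = 23)
Y(m) = (23 + m)*(m - 262*m²) (Y(m) = (m + 23)*(m - 262*m²) = (23 + m)*(m - 262*m²))
Y(-215)/73630 = -215*(23 - 6025*(-215) - 262*(-215)²)/73630 = -215*(23 + 1295375 - 262*46225)*(1/73630) = -215*(23 + 1295375 - 12110950)*(1/73630) = -215*(-10815552)*(1/73630) = 2325343680*(1/73630) = 232534368/7363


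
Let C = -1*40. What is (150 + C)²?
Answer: 12100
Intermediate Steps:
C = -40
(150 + C)² = (150 - 40)² = 110² = 12100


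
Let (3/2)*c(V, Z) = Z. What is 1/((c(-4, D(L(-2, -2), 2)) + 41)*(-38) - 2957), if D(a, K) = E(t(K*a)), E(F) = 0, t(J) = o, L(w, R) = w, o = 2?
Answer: -1/4515 ≈ -0.00022148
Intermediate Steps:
t(J) = 2
D(a, K) = 0
c(V, Z) = 2*Z/3
1/((c(-4, D(L(-2, -2), 2)) + 41)*(-38) - 2957) = 1/(((2/3)*0 + 41)*(-38) - 2957) = 1/((0 + 41)*(-38) - 2957) = 1/(41*(-38) - 2957) = 1/(-1558 - 2957) = 1/(-4515) = -1/4515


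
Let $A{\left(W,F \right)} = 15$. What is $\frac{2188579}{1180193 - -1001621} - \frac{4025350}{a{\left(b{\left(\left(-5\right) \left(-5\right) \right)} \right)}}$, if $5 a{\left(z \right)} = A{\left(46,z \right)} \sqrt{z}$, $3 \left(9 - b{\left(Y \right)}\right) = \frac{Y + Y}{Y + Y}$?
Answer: $\frac{2188579}{2181814} - \frac{2012675 \sqrt{78}}{39} \approx -4.5578 \cdot 10^{5}$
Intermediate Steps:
$b{\left(Y \right)} = \frac{26}{3}$ ($b{\left(Y \right)} = 9 - \frac{\left(Y + Y\right) \frac{1}{Y + Y}}{3} = 9 - \frac{2 Y \frac{1}{2 Y}}{3} = 9 - \frac{1}{3} = \frac{26}{3}$)
$a{\left(z \right)} = 3 \sqrt{z}$ ($a{\left(z \right)} = \frac{15 \sqrt{z}}{5} = 3 \sqrt{z}$)
$\frac{2188579}{1180193 - -1001621} - \frac{4025350}{a{\left(b{\left(\left(-5\right) \left(-5\right) \right)} \right)}} = \frac{2188579}{1180193 - -1001621} - \frac{4025350}{3 \sqrt{\frac{26}{3}}} = \frac{2188579}{1180193 + 1001621} - \frac{4025350}{3 \frac{\sqrt{78}}{3}} = \frac{2188579}{2181814} - \frac{4025350}{\sqrt{78}} = 2188579 \cdot \frac{1}{2181814} - 4025350 \frac{\sqrt{78}}{78} = \frac{2188579}{2181814} - \frac{2012675 \sqrt{78}}{39}$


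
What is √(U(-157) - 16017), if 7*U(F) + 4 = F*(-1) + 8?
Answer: I*√15994 ≈ 126.47*I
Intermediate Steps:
U(F) = 4/7 - F/7 (U(F) = -4/7 + (F*(-1) + 8)/7 = -4/7 + (-F + 8)/7 = -4/7 + (8 - F)/7 = -4/7 + (8/7 - F/7) = 4/7 - F/7)
√(U(-157) - 16017) = √((4/7 - ⅐*(-157)) - 16017) = √((4/7 + 157/7) - 16017) = √(23 - 16017) = √(-15994) = I*√15994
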